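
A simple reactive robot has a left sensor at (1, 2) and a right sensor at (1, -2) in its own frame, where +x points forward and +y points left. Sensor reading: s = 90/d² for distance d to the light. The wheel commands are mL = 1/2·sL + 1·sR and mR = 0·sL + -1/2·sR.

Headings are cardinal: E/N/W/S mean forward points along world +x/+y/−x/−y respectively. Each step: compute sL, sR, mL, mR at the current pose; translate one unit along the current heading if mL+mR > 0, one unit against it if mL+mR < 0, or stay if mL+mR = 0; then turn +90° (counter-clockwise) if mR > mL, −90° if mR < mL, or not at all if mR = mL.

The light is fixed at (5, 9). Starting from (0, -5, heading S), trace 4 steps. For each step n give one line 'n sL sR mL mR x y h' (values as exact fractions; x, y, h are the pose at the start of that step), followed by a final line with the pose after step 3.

0 5/13 45/137 1855/3562 -45/274 0 -5 S
1 18/65 18/41 1539/2665 -9/41 0 -6 W
2 9/26 45/106 1647/2756 -45/212 -1 -6 N
3 90/169 90/281 27855/47489 -45/281 -1 -5 E
final 0 -5 S

n=0: pose=(0,-5,S); sL=5/13, sR=45/137; mL=1855/3562, mR=-45/274; mL+mR=635/1781 → advance +1; mR−mL=-1220/1781 → turn -1·90°
n=1: pose=(0,-6,W); sL=18/65, sR=18/41; mL=1539/2665, mR=-9/41; mL+mR=954/2665 → advance +1; mR−mL=-2124/2665 → turn -1·90°
n=2: pose=(-1,-6,N); sL=9/26, sR=45/106; mL=1647/2756, mR=-45/212; mL+mR=531/1378 → advance +1; mR−mL=-558/689 → turn -1·90°
n=3: pose=(-1,-5,E); sL=90/169, sR=90/281; mL=27855/47489, mR=-45/281; mL+mR=20250/47489 → advance +1; mR−mL=-35460/47489 → turn -1·90°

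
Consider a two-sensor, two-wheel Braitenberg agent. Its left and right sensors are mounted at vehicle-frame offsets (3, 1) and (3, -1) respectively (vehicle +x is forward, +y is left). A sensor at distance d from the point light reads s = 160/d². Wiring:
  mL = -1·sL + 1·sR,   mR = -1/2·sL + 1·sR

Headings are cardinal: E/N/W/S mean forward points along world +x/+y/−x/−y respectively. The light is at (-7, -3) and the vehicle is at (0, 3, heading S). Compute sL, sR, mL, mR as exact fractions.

160/73 32/9 896/657 1616/657

left sensor world pos  = (1, 0); dL² = 73
right sensor world pos = (-1, 0); dR² = 45
sL = 160/73 = 160/73
sR = 160/45 = 32/9
mL = -1·sL + 1·sR = 896/657
mR = -1/2·sL + 1·sR = 1616/657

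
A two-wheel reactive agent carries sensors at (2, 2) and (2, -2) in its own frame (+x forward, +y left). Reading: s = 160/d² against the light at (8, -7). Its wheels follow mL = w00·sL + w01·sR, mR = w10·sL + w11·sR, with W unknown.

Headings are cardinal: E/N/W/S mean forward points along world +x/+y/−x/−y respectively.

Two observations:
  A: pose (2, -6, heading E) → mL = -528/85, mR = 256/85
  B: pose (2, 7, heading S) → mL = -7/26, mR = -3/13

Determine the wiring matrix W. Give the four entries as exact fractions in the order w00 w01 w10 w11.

obs A: pose=(2,-6,E) → sL=32/5, sR=160/17, mL=-528/85, mR=256/85
obs B: pose=(2,7,S) → sL=1, sR=10/13, mL=-7/26, mR=-3/13
sensor matrix S = [[32/5, 160/17], [1, 10/13]]; det S = -992/221
solve [mL_A; mL_B] = S·[w00; w01] and [mR_A; mR_B] = S·[w10; w11]:
  w00 = 1/2, w01 = -1, w10 = -1, w11 = 1

1/2 -1 -1 1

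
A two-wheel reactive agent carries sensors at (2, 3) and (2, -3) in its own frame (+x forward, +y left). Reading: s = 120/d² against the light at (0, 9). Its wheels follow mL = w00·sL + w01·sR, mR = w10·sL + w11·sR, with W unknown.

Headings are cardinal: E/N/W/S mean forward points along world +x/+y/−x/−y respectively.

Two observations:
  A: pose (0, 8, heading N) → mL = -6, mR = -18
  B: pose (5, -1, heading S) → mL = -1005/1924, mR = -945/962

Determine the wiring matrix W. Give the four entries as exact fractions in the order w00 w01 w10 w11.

1/2 -1 -1 -1/2

obs A: pose=(0,8,N) → sL=12, sR=12, mL=-6, mR=-18
obs B: pose=(5,-1,S) → sL=15/26, sR=30/37, mL=-1005/1924, mR=-945/962
sensor matrix S = [[12, 12], [15/26, 30/37]]; det S = 1350/481
solve [mL_A; mL_B] = S·[w00; w01] and [mR_A; mR_B] = S·[w10; w11]:
  w00 = 1/2, w01 = -1, w10 = -1, w11 = -1/2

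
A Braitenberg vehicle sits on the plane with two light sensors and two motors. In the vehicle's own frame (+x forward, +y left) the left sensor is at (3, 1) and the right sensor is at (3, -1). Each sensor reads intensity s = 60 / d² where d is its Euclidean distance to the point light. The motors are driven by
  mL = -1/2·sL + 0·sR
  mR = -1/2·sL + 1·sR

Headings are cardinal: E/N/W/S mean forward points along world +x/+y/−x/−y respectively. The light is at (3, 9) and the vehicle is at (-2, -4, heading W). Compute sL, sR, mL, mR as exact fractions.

left sensor world pos  = (-5, -5); dL² = 260
right sensor world pos = (-5, -3); dR² = 208
sL = 60/260 = 3/13
sR = 60/208 = 15/52
mL = -1/2·sL + 0·sR = -3/26
mR = -1/2·sL + 1·sR = 9/52

3/13 15/52 -3/26 9/52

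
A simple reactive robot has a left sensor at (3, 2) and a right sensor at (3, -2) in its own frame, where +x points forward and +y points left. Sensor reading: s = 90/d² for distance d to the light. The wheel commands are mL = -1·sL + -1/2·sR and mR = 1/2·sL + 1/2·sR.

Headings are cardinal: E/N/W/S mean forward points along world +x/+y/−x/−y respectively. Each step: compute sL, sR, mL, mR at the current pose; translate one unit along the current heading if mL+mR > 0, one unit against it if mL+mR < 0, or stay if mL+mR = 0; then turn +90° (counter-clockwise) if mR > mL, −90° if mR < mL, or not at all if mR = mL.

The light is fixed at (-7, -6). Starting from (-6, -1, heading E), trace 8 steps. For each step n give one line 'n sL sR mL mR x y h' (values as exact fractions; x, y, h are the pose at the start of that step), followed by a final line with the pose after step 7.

n=0: pose=(-6,-1,E); sL=18/13, sR=18/5; mL=-207/65, mR=162/65; mL+mR=-9/13 → advance -1; mR−mL=369/65 → turn +1·90°
n=1: pose=(-7,-1,N); sL=45/34, sR=45/34; mL=-135/68, mR=45/34; mL+mR=-45/68 → advance -1; mR−mL=225/68 → turn +1·90°
n=2: pose=(-7,-2,W); sL=90/13, sR=2; mL=-103/13, mR=58/13; mL+mR=-45/13 → advance -1; mR−mL=161/13 → turn +1·90°
n=3: pose=(-6,-2,S); sL=9, sR=45; mL=-63/2, mR=27; mL+mR=-9/2 → advance -1; mR−mL=117/2 → turn +1·90°
n=4: pose=(-6,-1,E); sL=18/13, sR=18/5; mL=-207/65, mR=162/65; mL+mR=-9/13 → advance -1; mR−mL=369/65 → turn +1·90°
n=5: pose=(-7,-1,N); sL=45/34, sR=45/34; mL=-135/68, mR=45/34; mL+mR=-45/68 → advance -1; mR−mL=225/68 → turn +1·90°
n=6: pose=(-7,-2,W); sL=90/13, sR=2; mL=-103/13, mR=58/13; mL+mR=-45/13 → advance -1; mR−mL=161/13 → turn +1·90°
n=7: pose=(-6,-2,S); sL=9, sR=45; mL=-63/2, mR=27; mL+mR=-9/2 → advance -1; mR−mL=117/2 → turn +1·90°

0 18/13 18/5 -207/65 162/65 -6 -1 E
1 45/34 45/34 -135/68 45/34 -7 -1 N
2 90/13 2 -103/13 58/13 -7 -2 W
3 9 45 -63/2 27 -6 -2 S
4 18/13 18/5 -207/65 162/65 -6 -1 E
5 45/34 45/34 -135/68 45/34 -7 -1 N
6 90/13 2 -103/13 58/13 -7 -2 W
7 9 45 -63/2 27 -6 -2 S
final -6 -1 E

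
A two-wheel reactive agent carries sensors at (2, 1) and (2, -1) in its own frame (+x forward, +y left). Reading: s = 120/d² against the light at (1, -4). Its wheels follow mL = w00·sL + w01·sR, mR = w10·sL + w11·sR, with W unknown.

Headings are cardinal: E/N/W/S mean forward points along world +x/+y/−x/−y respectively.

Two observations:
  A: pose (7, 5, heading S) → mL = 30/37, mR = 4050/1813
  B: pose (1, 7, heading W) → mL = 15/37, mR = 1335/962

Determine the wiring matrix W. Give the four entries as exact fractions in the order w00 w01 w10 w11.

obs A: pose=(7,5,S) → sL=60/49, sR=60/37, mL=30/37, mR=4050/1813
obs B: pose=(1,7,W) → sL=15/13, sR=30/37, mL=15/37, mR=1335/962
sensor matrix S = [[60/49, 60/37], [15/13, 30/37]]; det S = -20700/23569
solve [mL_A; mL_B] = S·[w00; w01] and [mR_A; mR_B] = S·[w10; w11]:
  w00 = 0, w01 = 1/2, w10 = 1/2, w11 = 1

0 1/2 1/2 1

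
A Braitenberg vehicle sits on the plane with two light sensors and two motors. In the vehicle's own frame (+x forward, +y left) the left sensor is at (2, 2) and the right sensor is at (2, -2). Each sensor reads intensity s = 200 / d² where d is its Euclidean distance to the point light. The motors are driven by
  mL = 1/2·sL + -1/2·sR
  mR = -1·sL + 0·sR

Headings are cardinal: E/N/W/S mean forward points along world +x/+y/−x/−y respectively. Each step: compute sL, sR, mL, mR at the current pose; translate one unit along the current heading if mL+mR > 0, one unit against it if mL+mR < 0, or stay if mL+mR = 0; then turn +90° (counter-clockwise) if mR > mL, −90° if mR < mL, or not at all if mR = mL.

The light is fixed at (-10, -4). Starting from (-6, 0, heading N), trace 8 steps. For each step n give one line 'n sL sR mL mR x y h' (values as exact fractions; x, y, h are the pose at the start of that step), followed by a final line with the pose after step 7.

n=0: pose=(-6,0,N); sL=5, sR=25/9; mL=10/9, mR=-5; mL+mR=-35/9 → advance -1; mR−mL=-55/9 → turn -1·90°
n=1: pose=(-6,-1,E); sL=200/61, sR=200/37; mL=-2400/2257, mR=-200/61; mL+mR=-9800/2257 → advance -1; mR−mL=-5000/2257 → turn -1·90°
n=2: pose=(-7,-1,S); sL=100/13, sR=100; mL=-600/13, mR=-100/13; mL+mR=-700/13 → advance -1; mR−mL=500/13 → turn +1·90°
n=3: pose=(-7,0,E); sL=200/61, sR=200/29; mL=-3200/1769, mR=-200/61; mL+mR=-9000/1769 → advance -1; mR−mL=-2600/1769 → turn -1·90°
n=4: pose=(-8,0,S); sL=10, sR=50; mL=-20, mR=-10; mL+mR=-30 → advance -1; mR−mL=10 → turn +1·90°
n=5: pose=(-8,1,E); sL=40/13, sR=8; mL=-32/13, mR=-40/13; mL+mR=-72/13 → advance -1; mR−mL=-8/13 → turn -1·90°
n=6: pose=(-9,1,S); sL=100/9, sR=20; mL=-40/9, mR=-100/9; mL+mR=-140/9 → advance -1; mR−mL=-20/3 → turn -1·90°
n=7: pose=(-9,2,W); sL=200/17, sR=40/13; mL=960/221, mR=-200/17; mL+mR=-1640/221 → advance -1; mR−mL=-3560/221 → turn -1·90°

0 5 25/9 10/9 -5 -6 0 N
1 200/61 200/37 -2400/2257 -200/61 -6 -1 E
2 100/13 100 -600/13 -100/13 -7 -1 S
3 200/61 200/29 -3200/1769 -200/61 -7 0 E
4 10 50 -20 -10 -8 0 S
5 40/13 8 -32/13 -40/13 -8 1 E
6 100/9 20 -40/9 -100/9 -9 1 S
7 200/17 40/13 960/221 -200/17 -9 2 W
final -8 2 N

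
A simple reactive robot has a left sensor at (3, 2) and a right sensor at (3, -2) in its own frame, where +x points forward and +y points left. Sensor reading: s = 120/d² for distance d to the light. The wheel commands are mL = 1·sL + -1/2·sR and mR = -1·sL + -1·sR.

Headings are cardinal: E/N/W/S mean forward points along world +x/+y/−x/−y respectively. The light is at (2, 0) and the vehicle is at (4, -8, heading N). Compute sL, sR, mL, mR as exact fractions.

left sensor world pos  = (2, -5); dL² = 25
right sensor world pos = (6, -5); dR² = 41
sL = 120/25 = 24/5
sR = 120/41 = 120/41
mL = 1·sL + -1/2·sR = 684/205
mR = -1·sL + -1·sR = -1584/205

24/5 120/41 684/205 -1584/205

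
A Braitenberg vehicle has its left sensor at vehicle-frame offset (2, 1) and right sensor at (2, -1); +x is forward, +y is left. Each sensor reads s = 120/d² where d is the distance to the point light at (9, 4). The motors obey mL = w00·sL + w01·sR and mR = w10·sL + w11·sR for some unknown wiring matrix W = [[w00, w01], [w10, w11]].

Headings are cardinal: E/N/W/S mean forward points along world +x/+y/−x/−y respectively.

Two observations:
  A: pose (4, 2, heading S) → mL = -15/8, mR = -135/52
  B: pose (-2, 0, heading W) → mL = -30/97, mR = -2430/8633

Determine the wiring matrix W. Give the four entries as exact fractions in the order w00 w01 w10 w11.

obs A: pose=(4,2,S) → sL=15/4, sR=30/13, mL=-15/8, mR=-135/52
obs B: pose=(-2,0,W) → sL=60/97, sR=60/89, mL=-30/97, mR=-2430/8633
sensor matrix S = [[15/4, 30/13], [60/97, 60/89]]; det S = 123525/112229
solve [mL_A; mL_B] = S·[w00; w01] and [mR_A; mR_B] = S·[w10; w11]:
  w00 = -1/2, w01 = 0, w10 = -1, w11 = 1/2

-1/2 0 -1 1/2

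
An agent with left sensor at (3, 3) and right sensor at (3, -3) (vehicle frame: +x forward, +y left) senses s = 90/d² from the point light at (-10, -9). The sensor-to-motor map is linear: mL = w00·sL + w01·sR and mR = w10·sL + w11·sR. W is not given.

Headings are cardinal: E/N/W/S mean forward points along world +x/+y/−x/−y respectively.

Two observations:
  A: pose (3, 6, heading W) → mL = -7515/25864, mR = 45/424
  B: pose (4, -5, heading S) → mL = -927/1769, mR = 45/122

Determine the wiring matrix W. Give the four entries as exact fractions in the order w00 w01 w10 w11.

obs A: pose=(3,6,W) → sL=45/122, sR=45/212, mL=-7515/25864, mR=45/424
obs B: pose=(4,-5,S) → sL=9/29, sR=45/61, mL=-927/1769, mR=45/122
sensor matrix S = [[45/122, 45/212], [9/29, 45/61]]; det S = 4717845/22876708
solve [mL_A; mL_B] = S·[w00; w01] and [mR_A; mR_B] = S·[w10; w11]:
  w00 = -1/2, w01 = -1/2, w10 = 0, w11 = 1/2

-1/2 -1/2 0 1/2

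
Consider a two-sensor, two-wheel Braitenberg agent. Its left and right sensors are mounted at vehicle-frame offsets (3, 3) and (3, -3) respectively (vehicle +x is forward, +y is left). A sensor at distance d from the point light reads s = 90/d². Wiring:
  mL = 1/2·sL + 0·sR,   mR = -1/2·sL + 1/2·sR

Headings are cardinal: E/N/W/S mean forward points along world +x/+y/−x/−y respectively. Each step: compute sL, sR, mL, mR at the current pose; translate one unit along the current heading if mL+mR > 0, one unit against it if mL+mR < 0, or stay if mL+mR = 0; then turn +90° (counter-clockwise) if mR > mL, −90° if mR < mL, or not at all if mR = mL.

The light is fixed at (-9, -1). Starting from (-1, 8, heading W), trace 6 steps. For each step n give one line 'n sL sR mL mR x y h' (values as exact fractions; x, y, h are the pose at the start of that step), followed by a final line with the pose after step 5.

n=0: pose=(-1,8,W); sL=90/61, sR=90/169; mL=45/61, mR=-4860/10309; mL+mR=45/169 → advance +1; mR−mL=-12465/10309 → turn -1·90°
n=1: pose=(-2,8,N); sL=9/16, sR=45/122; mL=9/32, mR=-189/1952; mL+mR=45/244 → advance +1; mR−mL=-369/976 → turn -1·90°
n=2: pose=(-2,9,E); sL=90/269, sR=90/149; mL=45/269, mR=5400/40081; mL+mR=45/149 → advance +1; mR−mL=-1305/40081 → turn -1·90°
n=3: pose=(-1,9,S); sL=9/17, sR=45/37; mL=9/34, mR=216/629; mL+mR=45/74 → advance +1; mR−mL=99/1258 → turn +1·90°
n=4: pose=(-1,8,E); sL=18/53, sR=90/157; mL=9/53, mR=972/8321; mL+mR=45/157 → advance +1; mR−mL=-441/8321 → turn -1·90°
n=5: pose=(0,8,S); sL=1/2, sR=5/4; mL=1/4, mR=3/8; mL+mR=5/8 → advance +1; mR−mL=1/8 → turn +1·90°

0 90/61 90/169 45/61 -4860/10309 -1 8 W
1 9/16 45/122 9/32 -189/1952 -2 8 N
2 90/269 90/149 45/269 5400/40081 -2 9 E
3 9/17 45/37 9/34 216/629 -1 9 S
4 18/53 90/157 9/53 972/8321 -1 8 E
5 1/2 5/4 1/4 3/8 0 8 S
final 0 7 E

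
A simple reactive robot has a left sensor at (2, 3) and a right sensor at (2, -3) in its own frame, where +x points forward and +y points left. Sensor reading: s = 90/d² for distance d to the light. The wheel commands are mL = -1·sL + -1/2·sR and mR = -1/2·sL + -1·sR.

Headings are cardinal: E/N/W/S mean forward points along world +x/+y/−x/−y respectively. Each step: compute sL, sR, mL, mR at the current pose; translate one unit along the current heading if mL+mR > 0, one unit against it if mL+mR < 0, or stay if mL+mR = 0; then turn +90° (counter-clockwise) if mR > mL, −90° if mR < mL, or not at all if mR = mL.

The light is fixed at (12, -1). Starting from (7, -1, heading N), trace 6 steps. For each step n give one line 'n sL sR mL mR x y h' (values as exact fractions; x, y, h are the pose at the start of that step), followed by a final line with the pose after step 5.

0 45/34 45/4 -945/136 -405/34 7 -1 N
1 90/13 18/5 -567/65 -459/65 7 -2 E
2 45/41 9 -459/82 -783/82 6 -2 N
3 90/17 90/41 -4455/697 -3375/697 6 -3 E
4 9/10 45/8 -297/80 -243/40 5 -3 N
5 18/5 90/61 -1323/305 -999/305 5 -4 E
final 4 -4 N

n=0: pose=(7,-1,N); sL=45/34, sR=45/4; mL=-945/136, mR=-405/34; mL+mR=-2565/136 → advance -1; mR−mL=-675/136 → turn -1·90°
n=1: pose=(7,-2,E); sL=90/13, sR=18/5; mL=-567/65, mR=-459/65; mL+mR=-1026/65 → advance -1; mR−mL=108/65 → turn +1·90°
n=2: pose=(6,-2,N); sL=45/41, sR=9; mL=-459/82, mR=-783/82; mL+mR=-621/41 → advance -1; mR−mL=-162/41 → turn -1·90°
n=3: pose=(6,-3,E); sL=90/17, sR=90/41; mL=-4455/697, mR=-3375/697; mL+mR=-7830/697 → advance -1; mR−mL=1080/697 → turn +1·90°
n=4: pose=(5,-3,N); sL=9/10, sR=45/8; mL=-297/80, mR=-243/40; mL+mR=-783/80 → advance -1; mR−mL=-189/80 → turn -1·90°
n=5: pose=(5,-4,E); sL=18/5, sR=90/61; mL=-1323/305, mR=-999/305; mL+mR=-2322/305 → advance -1; mR−mL=324/305 → turn +1·90°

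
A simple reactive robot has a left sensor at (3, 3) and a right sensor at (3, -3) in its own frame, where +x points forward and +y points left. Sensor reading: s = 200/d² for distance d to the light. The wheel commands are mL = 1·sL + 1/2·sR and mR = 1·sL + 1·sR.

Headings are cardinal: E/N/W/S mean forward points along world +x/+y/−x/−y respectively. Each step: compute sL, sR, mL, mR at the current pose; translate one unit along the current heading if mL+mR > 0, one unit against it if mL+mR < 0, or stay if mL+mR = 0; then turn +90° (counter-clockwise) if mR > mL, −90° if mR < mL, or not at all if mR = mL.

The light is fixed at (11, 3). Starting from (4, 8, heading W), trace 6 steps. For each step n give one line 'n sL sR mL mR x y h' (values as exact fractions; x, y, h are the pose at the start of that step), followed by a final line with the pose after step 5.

0 25/13 50/41 1350/533 1675/533 4 8 W
1 200/29 8/5 1116/145 1232/145 3 8 S
2 100/37 100/13 3150/481 5000/481 3 7 E
3 200/149 40/13 5580/1937 8560/1937 4 7 N
4 25/13 50/41 1350/533 1675/533 4 8 W
5 200/29 8/5 1116/145 1232/145 3 8 S
final 3 7 E

n=0: pose=(4,8,W); sL=25/13, sR=50/41; mL=1350/533, mR=1675/533; mL+mR=3025/533 → advance +1; mR−mL=25/41 → turn +1·90°
n=1: pose=(3,8,S); sL=200/29, sR=8/5; mL=1116/145, mR=1232/145; mL+mR=2348/145 → advance +1; mR−mL=4/5 → turn +1·90°
n=2: pose=(3,7,E); sL=100/37, sR=100/13; mL=3150/481, mR=5000/481; mL+mR=8150/481 → advance +1; mR−mL=50/13 → turn +1·90°
n=3: pose=(4,7,N); sL=200/149, sR=40/13; mL=5580/1937, mR=8560/1937; mL+mR=14140/1937 → advance +1; mR−mL=20/13 → turn +1·90°
n=4: pose=(4,8,W); sL=25/13, sR=50/41; mL=1350/533, mR=1675/533; mL+mR=3025/533 → advance +1; mR−mL=25/41 → turn +1·90°
n=5: pose=(3,8,S); sL=200/29, sR=8/5; mL=1116/145, mR=1232/145; mL+mR=2348/145 → advance +1; mR−mL=4/5 → turn +1·90°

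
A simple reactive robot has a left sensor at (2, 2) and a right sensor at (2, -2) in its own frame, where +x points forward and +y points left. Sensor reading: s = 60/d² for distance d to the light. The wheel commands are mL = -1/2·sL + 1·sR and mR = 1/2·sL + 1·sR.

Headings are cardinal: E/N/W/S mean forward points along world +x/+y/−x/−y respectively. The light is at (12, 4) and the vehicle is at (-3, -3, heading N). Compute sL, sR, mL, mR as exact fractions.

30/157 30/97 3255/15229 6165/15229

left sensor world pos  = (-5, -1); dL² = 314
right sensor world pos = (-1, -1); dR² = 194
sL = 60/314 = 30/157
sR = 60/194 = 30/97
mL = -1/2·sL + 1·sR = 3255/15229
mR = 1/2·sL + 1·sR = 6165/15229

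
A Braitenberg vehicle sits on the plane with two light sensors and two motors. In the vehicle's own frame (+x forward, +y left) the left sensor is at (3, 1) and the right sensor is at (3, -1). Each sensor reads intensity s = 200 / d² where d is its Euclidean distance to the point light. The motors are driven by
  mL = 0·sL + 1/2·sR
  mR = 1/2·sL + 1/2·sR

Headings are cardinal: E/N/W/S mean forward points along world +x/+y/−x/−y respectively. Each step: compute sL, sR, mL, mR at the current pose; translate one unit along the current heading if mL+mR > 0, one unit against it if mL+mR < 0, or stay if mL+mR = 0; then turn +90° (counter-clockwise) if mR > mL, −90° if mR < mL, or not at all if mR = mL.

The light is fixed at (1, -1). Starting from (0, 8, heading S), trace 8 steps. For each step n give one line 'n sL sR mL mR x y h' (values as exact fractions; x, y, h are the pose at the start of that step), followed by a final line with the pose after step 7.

n=0: pose=(0,8,S); sL=50/9, sR=5; mL=5/2, mR=95/18; mL+mR=70/9 → advance +1; mR−mL=25/9 → turn +1·90°
n=1: pose=(0,7,E); sL=40/17, sR=200/53; mL=100/53, mR=2760/901; mL+mR=4460/901 → advance +1; mR−mL=20/17 → turn +1·90°
n=2: pose=(1,7,N); sL=100/61, sR=100/61; mL=50/61, mR=100/61; mL+mR=150/61 → advance +1; mR−mL=50/61 → turn +1·90°
n=3: pose=(1,8,W); sL=200/73, sR=200/109; mL=100/109, mR=18200/7957; mL+mR=25500/7957 → advance +1; mR−mL=100/73 → turn +1·90°
n=4: pose=(0,8,S); sL=50/9, sR=5; mL=5/2, mR=95/18; mL+mR=70/9 → advance +1; mR−mL=25/9 → turn +1·90°
n=5: pose=(0,7,E); sL=40/17, sR=200/53; mL=100/53, mR=2760/901; mL+mR=4460/901 → advance +1; mR−mL=20/17 → turn +1·90°
n=6: pose=(1,7,N); sL=100/61, sR=100/61; mL=50/61, mR=100/61; mL+mR=150/61 → advance +1; mR−mL=50/61 → turn +1·90°
n=7: pose=(1,8,W); sL=200/73, sR=200/109; mL=100/109, mR=18200/7957; mL+mR=25500/7957 → advance +1; mR−mL=100/73 → turn +1·90°

0 50/9 5 5/2 95/18 0 8 S
1 40/17 200/53 100/53 2760/901 0 7 E
2 100/61 100/61 50/61 100/61 1 7 N
3 200/73 200/109 100/109 18200/7957 1 8 W
4 50/9 5 5/2 95/18 0 8 S
5 40/17 200/53 100/53 2760/901 0 7 E
6 100/61 100/61 50/61 100/61 1 7 N
7 200/73 200/109 100/109 18200/7957 1 8 W
final 0 8 S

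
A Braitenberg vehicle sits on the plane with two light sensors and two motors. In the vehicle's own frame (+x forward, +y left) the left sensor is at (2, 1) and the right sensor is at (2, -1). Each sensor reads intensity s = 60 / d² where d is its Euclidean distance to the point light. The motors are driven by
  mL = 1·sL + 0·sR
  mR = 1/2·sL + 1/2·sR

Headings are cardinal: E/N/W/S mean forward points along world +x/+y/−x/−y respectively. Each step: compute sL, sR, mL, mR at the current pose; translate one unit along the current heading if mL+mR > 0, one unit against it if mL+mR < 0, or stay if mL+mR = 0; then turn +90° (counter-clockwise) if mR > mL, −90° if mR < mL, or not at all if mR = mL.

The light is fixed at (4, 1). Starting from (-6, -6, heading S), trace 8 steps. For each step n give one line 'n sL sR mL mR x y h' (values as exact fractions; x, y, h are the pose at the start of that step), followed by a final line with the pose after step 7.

0 10/27 30/101 10/27 910/2727 -6 -6 S
1 4/15 60/193 4/15 836/2895 -6 -7 W
2 3/10 15/61 3/10 333/1220 -7 -7 S
3 60/269 60/233 60/269 15060/62677 -7 -8 W
4 30/121 6/29 30/121 798/3509 -8 -8 S
5 60/317 60/277 60/317 17820/87809 -8 -9 W
6 5/24 3/17 5/24 157/816 -9 -9 S
7 20/123 12/65 20/123 1388/7995 -9 -10 W
final -10 -10 S

n=0: pose=(-6,-6,S); sL=10/27, sR=30/101; mL=10/27, mR=910/2727; mL+mR=640/909 → advance +1; mR−mL=-100/2727 → turn -1·90°
n=1: pose=(-6,-7,W); sL=4/15, sR=60/193; mL=4/15, mR=836/2895; mL+mR=536/965 → advance +1; mR−mL=64/2895 → turn +1·90°
n=2: pose=(-7,-7,S); sL=3/10, sR=15/61; mL=3/10, mR=333/1220; mL+mR=699/1220 → advance +1; mR−mL=-33/1220 → turn -1·90°
n=3: pose=(-7,-8,W); sL=60/269, sR=60/233; mL=60/269, mR=15060/62677; mL+mR=29040/62677 → advance +1; mR−mL=1080/62677 → turn +1·90°
n=4: pose=(-8,-8,S); sL=30/121, sR=6/29; mL=30/121, mR=798/3509; mL+mR=1668/3509 → advance +1; mR−mL=-72/3509 → turn -1·90°
n=5: pose=(-8,-9,W); sL=60/317, sR=60/277; mL=60/317, mR=17820/87809; mL+mR=34440/87809 → advance +1; mR−mL=1200/87809 → turn +1·90°
n=6: pose=(-9,-9,S); sL=5/24, sR=3/17; mL=5/24, mR=157/816; mL+mR=109/272 → advance +1; mR−mL=-13/816 → turn -1·90°
n=7: pose=(-9,-10,W); sL=20/123, sR=12/65; mL=20/123, mR=1388/7995; mL+mR=896/2665 → advance +1; mR−mL=88/7995 → turn +1·90°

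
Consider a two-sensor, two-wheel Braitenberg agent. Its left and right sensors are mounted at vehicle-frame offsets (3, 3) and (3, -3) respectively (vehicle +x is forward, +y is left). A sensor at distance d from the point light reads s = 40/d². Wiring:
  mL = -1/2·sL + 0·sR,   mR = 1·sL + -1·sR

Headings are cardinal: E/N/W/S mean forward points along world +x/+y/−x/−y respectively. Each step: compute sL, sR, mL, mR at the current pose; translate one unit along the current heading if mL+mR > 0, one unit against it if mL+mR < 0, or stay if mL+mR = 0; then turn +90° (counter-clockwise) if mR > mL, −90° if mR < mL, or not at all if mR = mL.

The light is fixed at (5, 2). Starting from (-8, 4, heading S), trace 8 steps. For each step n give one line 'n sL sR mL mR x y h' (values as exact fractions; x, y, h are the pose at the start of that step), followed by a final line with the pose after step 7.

n=0: pose=(-8,4,S); sL=40/101, sR=40/257; mL=-20/101, mR=6240/25957; mL+mR=1100/25957 → advance +1; mR−mL=11380/25957 → turn +1·90°
n=1: pose=(-8,3,E); sL=10/29, sR=5/13; mL=-5/29, mR=-15/377; mL+mR=-80/377 → advance -1; mR−mL=50/377 → turn +1·90°
n=2: pose=(-9,3,N); sL=8/61, sR=40/137; mL=-4/61, mR=-1344/8357; mL+mR=-1892/8357 → advance -1; mR−mL=-796/8357 → turn -1·90°
n=3: pose=(-9,2,E); sL=4/13, sR=4/13; mL=-2/13, mR=0; mL+mR=-2/13 → advance -1; mR−mL=2/13 → turn +1·90°
n=4: pose=(-10,2,N); sL=40/333, sR=40/153; mL=-20/333, mR=-800/5661; mL+mR=-380/1887 → advance -1; mR−mL=-460/5661 → turn -1·90°
n=5: pose=(-10,1,E); sL=10/37, sR=1/4; mL=-5/37, mR=3/148; mL+mR=-17/148 → advance -1; mR−mL=23/148 → turn +1·90°
n=6: pose=(-11,1,N); sL=8/73, sR=40/173; mL=-4/73, mR=-1536/12629; mL+mR=-2228/12629 → advance -1; mR−mL=-844/12629 → turn -1·90°
n=7: pose=(-11,0,E); sL=4/17, sR=20/97; mL=-2/17, mR=48/1649; mL+mR=-146/1649 → advance -1; mR−mL=242/1649 → turn +1·90°

0 40/101 40/257 -20/101 6240/25957 -8 4 S
1 10/29 5/13 -5/29 -15/377 -8 3 E
2 8/61 40/137 -4/61 -1344/8357 -9 3 N
3 4/13 4/13 -2/13 0 -9 2 E
4 40/333 40/153 -20/333 -800/5661 -10 2 N
5 10/37 1/4 -5/37 3/148 -10 1 E
6 8/73 40/173 -4/73 -1536/12629 -11 1 N
7 4/17 20/97 -2/17 48/1649 -11 0 E
final -12 0 N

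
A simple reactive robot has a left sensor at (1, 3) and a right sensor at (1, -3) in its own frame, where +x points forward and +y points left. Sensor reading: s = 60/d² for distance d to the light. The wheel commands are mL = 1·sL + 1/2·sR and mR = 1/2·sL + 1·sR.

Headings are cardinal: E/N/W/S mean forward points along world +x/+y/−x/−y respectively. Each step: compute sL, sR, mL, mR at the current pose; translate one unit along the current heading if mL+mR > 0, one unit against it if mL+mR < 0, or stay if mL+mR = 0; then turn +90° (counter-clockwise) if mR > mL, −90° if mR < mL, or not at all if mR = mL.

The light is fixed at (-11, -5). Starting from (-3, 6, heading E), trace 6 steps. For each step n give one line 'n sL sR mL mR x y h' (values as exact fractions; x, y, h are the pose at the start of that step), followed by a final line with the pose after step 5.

0 60/277 12/29 3402/8033 4194/8033 -3 6 E
1 1/3 5/24 7/16 3/8 -2 6 N
2 12/65 60/181 4122/11765 4986/11765 -2 7 E
3 30/109 30/169 6705/18421 5805/18421 -1 7 N
4 60/377 60/221 1890/6409 2250/6409 -1 8 E
5 3/13 15/98 783/2548 171/637 0 8 N
final 0 9 E

n=0: pose=(-3,6,E); sL=60/277, sR=12/29; mL=3402/8033, mR=4194/8033; mL+mR=7596/8033 → advance +1; mR−mL=792/8033 → turn +1·90°
n=1: pose=(-2,6,N); sL=1/3, sR=5/24; mL=7/16, mR=3/8; mL+mR=13/16 → advance +1; mR−mL=-1/16 → turn -1·90°
n=2: pose=(-2,7,E); sL=12/65, sR=60/181; mL=4122/11765, mR=4986/11765; mL+mR=9108/11765 → advance +1; mR−mL=864/11765 → turn +1·90°
n=3: pose=(-1,7,N); sL=30/109, sR=30/169; mL=6705/18421, mR=5805/18421; mL+mR=12510/18421 → advance +1; mR−mL=-900/18421 → turn -1·90°
n=4: pose=(-1,8,E); sL=60/377, sR=60/221; mL=1890/6409, mR=2250/6409; mL+mR=4140/6409 → advance +1; mR−mL=360/6409 → turn +1·90°
n=5: pose=(0,8,N); sL=3/13, sR=15/98; mL=783/2548, mR=171/637; mL+mR=1467/2548 → advance +1; mR−mL=-99/2548 → turn -1·90°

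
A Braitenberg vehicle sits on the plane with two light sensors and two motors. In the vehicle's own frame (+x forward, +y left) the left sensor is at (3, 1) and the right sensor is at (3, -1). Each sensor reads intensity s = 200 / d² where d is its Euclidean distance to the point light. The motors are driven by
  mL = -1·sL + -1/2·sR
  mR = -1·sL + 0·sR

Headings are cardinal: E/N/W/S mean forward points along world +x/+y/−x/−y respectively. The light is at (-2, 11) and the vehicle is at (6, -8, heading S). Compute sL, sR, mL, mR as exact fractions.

40/113 200/533 -32620/60229 -40/113

left sensor world pos  = (7, -11); dL² = 565
right sensor world pos = (5, -11); dR² = 533
sL = 200/565 = 40/113
sR = 200/533 = 200/533
mL = -1·sL + -1/2·sR = -32620/60229
mR = -1·sL + 0·sR = -40/113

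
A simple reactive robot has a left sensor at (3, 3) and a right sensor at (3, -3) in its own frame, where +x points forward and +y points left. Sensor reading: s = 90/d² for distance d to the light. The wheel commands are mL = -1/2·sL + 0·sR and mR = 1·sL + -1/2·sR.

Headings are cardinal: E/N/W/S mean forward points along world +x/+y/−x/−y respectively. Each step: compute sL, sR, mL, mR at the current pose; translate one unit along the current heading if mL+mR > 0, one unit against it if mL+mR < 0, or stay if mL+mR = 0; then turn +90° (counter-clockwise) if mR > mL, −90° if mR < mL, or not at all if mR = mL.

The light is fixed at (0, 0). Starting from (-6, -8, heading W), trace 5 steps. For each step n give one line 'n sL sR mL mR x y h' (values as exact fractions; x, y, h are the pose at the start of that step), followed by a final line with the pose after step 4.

0 45/101 45/53 -45/202 225/10706 -6 -8 W
1 18/25 18/37 -9/25 441/925 -5 -8 S
2 9/4 45/74 -9/8 72/37 -5 -9 E
3 18/17 90/37 -9/17 -99/629 -4 -9 N
4 45/109 45/49 -45/218 -495/10682 -4 -10 W
final -3 -10 S

n=0: pose=(-6,-8,W); sL=45/101, sR=45/53; mL=-45/202, mR=225/10706; mL+mR=-1080/5353 → advance -1; mR−mL=1305/5353 → turn +1·90°
n=1: pose=(-5,-8,S); sL=18/25, sR=18/37; mL=-9/25, mR=441/925; mL+mR=108/925 → advance +1; mR−mL=774/925 → turn +1·90°
n=2: pose=(-5,-9,E); sL=9/4, sR=45/74; mL=-9/8, mR=72/37; mL+mR=243/296 → advance +1; mR−mL=909/296 → turn +1·90°
n=3: pose=(-4,-9,N); sL=18/17, sR=90/37; mL=-9/17, mR=-99/629; mL+mR=-432/629 → advance -1; mR−mL=234/629 → turn +1·90°
n=4: pose=(-4,-10,W); sL=45/109, sR=45/49; mL=-45/218, mR=-495/10682; mL+mR=-1350/5341 → advance -1; mR−mL=855/5341 → turn +1·90°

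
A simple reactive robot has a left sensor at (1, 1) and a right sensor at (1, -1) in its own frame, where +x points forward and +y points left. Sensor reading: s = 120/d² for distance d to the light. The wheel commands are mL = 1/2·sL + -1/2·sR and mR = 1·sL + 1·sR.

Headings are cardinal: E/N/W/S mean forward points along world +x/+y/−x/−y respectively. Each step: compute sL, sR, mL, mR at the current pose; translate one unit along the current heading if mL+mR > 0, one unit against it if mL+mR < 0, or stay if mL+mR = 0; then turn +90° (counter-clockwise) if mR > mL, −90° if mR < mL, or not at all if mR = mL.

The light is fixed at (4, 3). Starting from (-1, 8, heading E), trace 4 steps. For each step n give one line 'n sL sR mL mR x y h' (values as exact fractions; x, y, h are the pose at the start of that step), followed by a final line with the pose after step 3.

n=0: pose=(-1,8,E); sL=30/13, sR=15/4; mL=-75/104, mR=315/52; mL+mR=555/104 → advance +1; mR−mL=705/104 → turn +1·90°
n=1: pose=(0,8,N); sL=120/61, sR=8/3; mL=-64/183, mR=848/183; mL+mR=784/183 → advance +1; mR−mL=304/61 → turn +1·90°
n=2: pose=(0,9,W); sL=12/5, sR=60/37; mL=72/185, mR=744/185; mL+mR=816/185 → advance +1; mR−mL=672/185 → turn +1·90°
n=3: pose=(-1,9,S); sL=120/41, sR=120/61; mL=1200/2501, mR=12240/2501; mL+mR=13440/2501 → advance +1; mR−mL=11040/2501 → turn +1·90°

0 30/13 15/4 -75/104 315/52 -1 8 E
1 120/61 8/3 -64/183 848/183 0 8 N
2 12/5 60/37 72/185 744/185 0 9 W
3 120/41 120/61 1200/2501 12240/2501 -1 9 S
final -1 8 E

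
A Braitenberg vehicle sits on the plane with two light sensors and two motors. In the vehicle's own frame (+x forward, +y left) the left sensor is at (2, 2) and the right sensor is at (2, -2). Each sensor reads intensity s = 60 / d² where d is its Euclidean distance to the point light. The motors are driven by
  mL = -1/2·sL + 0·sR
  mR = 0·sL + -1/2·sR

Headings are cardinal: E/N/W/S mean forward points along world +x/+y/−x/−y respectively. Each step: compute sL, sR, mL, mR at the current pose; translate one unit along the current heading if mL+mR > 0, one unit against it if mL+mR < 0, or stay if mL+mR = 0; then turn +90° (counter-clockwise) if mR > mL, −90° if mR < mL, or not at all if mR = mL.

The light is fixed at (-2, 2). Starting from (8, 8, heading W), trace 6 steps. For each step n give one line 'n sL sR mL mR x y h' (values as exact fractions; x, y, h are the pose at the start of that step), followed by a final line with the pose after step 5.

0 3/4 15/32 -3/8 -15/64 8 8 W
1 12/37 60/97 -6/37 -30/97 9 8 S
2 30/53 10/27 -15/53 -5/27 9 9 W
3 60/221 12/25 -30/221 -6/25 10 9 S
4 15/34 3/10 -15/68 -3/20 10 10 W
5 20/87 60/157 -10/87 -30/157 11 10 S
final 11 11 W

n=0: pose=(8,8,W); sL=3/4, sR=15/32; mL=-3/8, mR=-15/64; mL+mR=-39/64 → advance -1; mR−mL=9/64 → turn +1·90°
n=1: pose=(9,8,S); sL=12/37, sR=60/97; mL=-6/37, mR=-30/97; mL+mR=-1692/3589 → advance -1; mR−mL=-528/3589 → turn -1·90°
n=2: pose=(9,9,W); sL=30/53, sR=10/27; mL=-15/53, mR=-5/27; mL+mR=-670/1431 → advance -1; mR−mL=140/1431 → turn +1·90°
n=3: pose=(10,9,S); sL=60/221, sR=12/25; mL=-30/221, mR=-6/25; mL+mR=-2076/5525 → advance -1; mR−mL=-576/5525 → turn -1·90°
n=4: pose=(10,10,W); sL=15/34, sR=3/10; mL=-15/68, mR=-3/20; mL+mR=-63/170 → advance -1; mR−mL=6/85 → turn +1·90°
n=5: pose=(11,10,S); sL=20/87, sR=60/157; mL=-10/87, mR=-30/157; mL+mR=-4180/13659 → advance -1; mR−mL=-1040/13659 → turn -1·90°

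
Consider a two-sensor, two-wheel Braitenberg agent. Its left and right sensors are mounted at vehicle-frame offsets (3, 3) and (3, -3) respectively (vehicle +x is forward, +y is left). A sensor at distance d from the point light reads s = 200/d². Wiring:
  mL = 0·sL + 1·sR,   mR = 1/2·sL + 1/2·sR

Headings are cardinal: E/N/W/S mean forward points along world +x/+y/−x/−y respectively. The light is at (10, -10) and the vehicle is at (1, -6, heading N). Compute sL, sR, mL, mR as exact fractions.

200/193 40/17 40/17 5560/3281

left sensor world pos  = (-2, -3); dL² = 193
right sensor world pos = (4, -3); dR² = 85
sL = 200/193 = 200/193
sR = 200/85 = 40/17
mL = 0·sL + 1·sR = 40/17
mR = 1/2·sL + 1/2·sR = 5560/3281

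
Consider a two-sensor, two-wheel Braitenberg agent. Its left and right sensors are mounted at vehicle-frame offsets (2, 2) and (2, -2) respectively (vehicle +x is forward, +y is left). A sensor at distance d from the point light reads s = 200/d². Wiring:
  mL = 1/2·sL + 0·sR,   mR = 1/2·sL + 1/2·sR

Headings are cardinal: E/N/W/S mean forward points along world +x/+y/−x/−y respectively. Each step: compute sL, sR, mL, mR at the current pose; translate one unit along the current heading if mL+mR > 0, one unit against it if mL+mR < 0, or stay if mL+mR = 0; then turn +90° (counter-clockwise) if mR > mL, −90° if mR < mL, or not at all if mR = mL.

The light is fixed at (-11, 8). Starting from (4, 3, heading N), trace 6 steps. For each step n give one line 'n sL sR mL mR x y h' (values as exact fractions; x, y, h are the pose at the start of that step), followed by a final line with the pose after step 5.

0 100/89 100/149 50/89 11900/13261 4 3 N
1 40/41 200/173 20/41 7560/7093 4 4 W
2 50/73 10/9 25/73 590/657 3 4 S
3 40/53 40/61 20/53 2280/3233 3 3 E
4 100/89 100/149 50/89 11900/13261 4 3 N
5 40/41 200/173 20/41 7560/7093 4 4 W
final 3 4 S

n=0: pose=(4,3,N); sL=100/89, sR=100/149; mL=50/89, mR=11900/13261; mL+mR=19350/13261 → advance +1; mR−mL=50/149 → turn +1·90°
n=1: pose=(4,4,W); sL=40/41, sR=200/173; mL=20/41, mR=7560/7093; mL+mR=11020/7093 → advance +1; mR−mL=100/173 → turn +1·90°
n=2: pose=(3,4,S); sL=50/73, sR=10/9; mL=25/73, mR=590/657; mL+mR=815/657 → advance +1; mR−mL=5/9 → turn +1·90°
n=3: pose=(3,3,E); sL=40/53, sR=40/61; mL=20/53, mR=2280/3233; mL+mR=3500/3233 → advance +1; mR−mL=20/61 → turn +1·90°
n=4: pose=(4,3,N); sL=100/89, sR=100/149; mL=50/89, mR=11900/13261; mL+mR=19350/13261 → advance +1; mR−mL=50/149 → turn +1·90°
n=5: pose=(4,4,W); sL=40/41, sR=200/173; mL=20/41, mR=7560/7093; mL+mR=11020/7093 → advance +1; mR−mL=100/173 → turn +1·90°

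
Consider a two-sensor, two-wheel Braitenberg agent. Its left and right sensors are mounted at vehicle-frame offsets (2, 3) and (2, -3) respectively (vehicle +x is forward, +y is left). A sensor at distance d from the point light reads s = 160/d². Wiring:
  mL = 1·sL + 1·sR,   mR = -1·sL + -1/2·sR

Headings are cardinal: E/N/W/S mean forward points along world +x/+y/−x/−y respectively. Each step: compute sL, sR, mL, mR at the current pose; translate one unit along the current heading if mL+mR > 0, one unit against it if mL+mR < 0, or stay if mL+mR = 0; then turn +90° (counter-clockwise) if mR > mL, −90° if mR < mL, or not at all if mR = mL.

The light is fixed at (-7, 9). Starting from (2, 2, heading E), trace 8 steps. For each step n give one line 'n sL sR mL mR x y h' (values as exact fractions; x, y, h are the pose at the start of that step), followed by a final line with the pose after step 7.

0 160/137 160/221 57280/30277 -46320/30277 2 2 E
1 16/25 16/13 608/325 -408/325 3 2 S
2 32/37 160/89 8768/3293 -5808/3293 3 1 W
3 20/9 8/9 28/9 -8/3 2 1 N
4 160/137 160/221 57280/30277 -46320/30277 2 2 E
5 16/25 16/13 608/325 -408/325 3 2 S
6 32/37 160/89 8768/3293 -5808/3293 3 1 W
7 20/9 8/9 28/9 -8/3 2 1 N
final 2 2 E

n=0: pose=(2,2,E); sL=160/137, sR=160/221; mL=57280/30277, mR=-46320/30277; mL+mR=80/221 → advance +1; mR−mL=-103600/30277 → turn -1·90°
n=1: pose=(3,2,S); sL=16/25, sR=16/13; mL=608/325, mR=-408/325; mL+mR=8/13 → advance +1; mR−mL=-1016/325 → turn -1·90°
n=2: pose=(3,1,W); sL=32/37, sR=160/89; mL=8768/3293, mR=-5808/3293; mL+mR=80/89 → advance +1; mR−mL=-14576/3293 → turn -1·90°
n=3: pose=(2,1,N); sL=20/9, sR=8/9; mL=28/9, mR=-8/3; mL+mR=4/9 → advance +1; mR−mL=-52/9 → turn -1·90°
n=4: pose=(2,2,E); sL=160/137, sR=160/221; mL=57280/30277, mR=-46320/30277; mL+mR=80/221 → advance +1; mR−mL=-103600/30277 → turn -1·90°
n=5: pose=(3,2,S); sL=16/25, sR=16/13; mL=608/325, mR=-408/325; mL+mR=8/13 → advance +1; mR−mL=-1016/325 → turn -1·90°
n=6: pose=(3,1,W); sL=32/37, sR=160/89; mL=8768/3293, mR=-5808/3293; mL+mR=80/89 → advance +1; mR−mL=-14576/3293 → turn -1·90°
n=7: pose=(2,1,N); sL=20/9, sR=8/9; mL=28/9, mR=-8/3; mL+mR=4/9 → advance +1; mR−mL=-52/9 → turn -1·90°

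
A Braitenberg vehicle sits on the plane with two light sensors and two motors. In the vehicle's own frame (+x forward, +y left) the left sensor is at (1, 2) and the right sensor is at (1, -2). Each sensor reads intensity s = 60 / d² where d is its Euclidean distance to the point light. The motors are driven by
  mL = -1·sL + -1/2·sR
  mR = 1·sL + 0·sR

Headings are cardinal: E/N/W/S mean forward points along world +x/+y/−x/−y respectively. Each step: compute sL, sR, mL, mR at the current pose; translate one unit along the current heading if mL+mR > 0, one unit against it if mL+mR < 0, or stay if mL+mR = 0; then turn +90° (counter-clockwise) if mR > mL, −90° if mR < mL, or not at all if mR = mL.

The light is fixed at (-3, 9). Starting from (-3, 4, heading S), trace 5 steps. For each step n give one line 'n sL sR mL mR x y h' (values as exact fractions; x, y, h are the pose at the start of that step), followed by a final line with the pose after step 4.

n=0: pose=(-3,4,S); sL=3/2, sR=3/2; mL=-9/4, mR=3/2; mL+mR=-3/4 → advance -1; mR−mL=15/4 → turn +1·90°
n=1: pose=(-3,5,E); sL=12, sR=60/37; mL=-474/37, mR=12; mL+mR=-30/37 → advance -1; mR−mL=918/37 → turn +1·90°
n=2: pose=(-4,5,N); sL=10/3, sR=6; mL=-19/3, mR=10/3; mL+mR=-3 → advance -1; mR−mL=29/3 → turn +1·90°
n=3: pose=(-4,4,W); sL=60/53, sR=60/13; mL=-2370/689, mR=60/53; mL+mR=-30/13 → advance -1; mR−mL=3150/689 → turn +1·90°
n=4: pose=(-3,4,S); sL=3/2, sR=3/2; mL=-9/4, mR=3/2; mL+mR=-3/4 → advance -1; mR−mL=15/4 → turn +1·90°

0 3/2 3/2 -9/4 3/2 -3 4 S
1 12 60/37 -474/37 12 -3 5 E
2 10/3 6 -19/3 10/3 -4 5 N
3 60/53 60/13 -2370/689 60/53 -4 4 W
4 3/2 3/2 -9/4 3/2 -3 4 S
final -3 5 E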